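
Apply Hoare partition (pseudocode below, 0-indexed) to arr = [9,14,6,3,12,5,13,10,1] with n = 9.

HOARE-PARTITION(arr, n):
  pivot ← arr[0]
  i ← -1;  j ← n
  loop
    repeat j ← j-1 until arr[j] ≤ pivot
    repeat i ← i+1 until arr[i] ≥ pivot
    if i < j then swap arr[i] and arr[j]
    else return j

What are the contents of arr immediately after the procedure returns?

[1,5,6,3,12,14,13,10,9]

pivot = arr[0] = 9; i = -1, j = 9
j→8 (arr[8]=1≤9), i→0 (arr[0]=9≥9); i<j, swap → [1,14,6,3,12,5,13,10,9]
j→5 (arr[5]=5≤9), i→1 (arr[1]=14≥9); i<j, swap → [1,5,6,3,12,14,13,10,9]
j→3, i→4; i≥j, return j=3. arr = [1,5,6,3,12,14,13,10,9]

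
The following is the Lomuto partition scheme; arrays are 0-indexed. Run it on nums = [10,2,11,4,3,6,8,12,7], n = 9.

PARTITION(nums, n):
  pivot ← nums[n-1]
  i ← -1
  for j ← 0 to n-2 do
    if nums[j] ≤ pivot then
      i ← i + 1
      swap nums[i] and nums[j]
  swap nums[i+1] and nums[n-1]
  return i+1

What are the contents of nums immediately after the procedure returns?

[2,4,3,6,7,10,8,12,11]

pivot = nums[8] = 7; i = -1
j=0: nums[0]=10 > 7 → no swap
j=1: nums[1]=2 ≤ 7 → i=0, swap nums[0],nums[1] → [2,10,11,4,3,6,8,12,7]
j=2: nums[2]=11 > 7 → no swap
j=3: nums[3]=4 ≤ 7 → i=1, swap nums[1],nums[3] → [2,4,11,10,3,6,8,12,7]
j=4: nums[4]=3 ≤ 7 → i=2, swap nums[2],nums[4] → [2,4,3,10,11,6,8,12,7]
j=5: nums[5]=6 ≤ 7 → i=3, swap nums[3],nums[5] → [2,4,3,6,11,10,8,12,7]
j=6: nums[6]=8 > 7 → no swap
j=7: nums[7]=12 > 7 → no swap
final swap nums[4],nums[8] → [2,4,3,6,7,10,8,12,11]; return 4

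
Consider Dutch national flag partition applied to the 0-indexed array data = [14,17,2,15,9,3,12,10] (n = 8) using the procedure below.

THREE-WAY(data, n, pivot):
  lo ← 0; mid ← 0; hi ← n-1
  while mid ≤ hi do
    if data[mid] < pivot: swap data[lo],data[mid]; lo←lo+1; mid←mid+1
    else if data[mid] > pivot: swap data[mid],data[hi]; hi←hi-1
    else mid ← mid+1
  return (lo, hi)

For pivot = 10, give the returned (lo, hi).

lo=0 mid=0 hi=7
14>10: swap(0,7), hi=6 ⇒ [10,17,2,15,9,3,12,14]
10=10: mid=1
17>10: swap(1,6), hi=5 ⇒ [10,12,2,15,9,3,17,14]
12>10: swap(1,5), hi=4 ⇒ [10,3,2,15,9,12,17,14]
3<10: swap(0,1), lo=1 mid=2 ⇒ [3,10,2,15,9,12,17,14]
2<10: swap(1,2), lo=2 mid=3 ⇒ [3,2,10,15,9,12,17,14]
15>10: swap(3,4), hi=3 ⇒ [3,2,10,9,15,12,17,14]
9<10: swap(2,3), lo=3 mid=4 ⇒ [3,2,9,10,15,12,17,14]
done. lo=3 hi=3; data=[3,2,9,10,15,12,17,14]

(3, 3)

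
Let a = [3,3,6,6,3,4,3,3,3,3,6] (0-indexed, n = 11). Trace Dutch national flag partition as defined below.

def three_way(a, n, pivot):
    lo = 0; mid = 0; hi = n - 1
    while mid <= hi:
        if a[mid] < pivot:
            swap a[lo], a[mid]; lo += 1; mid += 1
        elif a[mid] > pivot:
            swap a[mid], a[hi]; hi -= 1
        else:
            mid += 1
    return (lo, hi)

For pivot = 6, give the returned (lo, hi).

lo=0 mid=0 hi=10
3<6: swap(0,0), lo=1 mid=1 ⇒ [3,3,6,6,3,4,3,3,3,3,6]
3<6: swap(1,1), lo=2 mid=2 ⇒ [3,3,6,6,3,4,3,3,3,3,6]
6=6: mid=3
6=6: mid=4
3<6: swap(2,4), lo=3 mid=5 ⇒ [3,3,3,6,6,4,3,3,3,3,6]
4<6: swap(3,5), lo=4 mid=6 ⇒ [3,3,3,4,6,6,3,3,3,3,6]
3<6: swap(4,6), lo=5 mid=7 ⇒ [3,3,3,4,3,6,6,3,3,3,6]
3<6: swap(5,7), lo=6 mid=8 ⇒ [3,3,3,4,3,3,6,6,3,3,6]
3<6: swap(6,8), lo=7 mid=9 ⇒ [3,3,3,4,3,3,3,6,6,3,6]
3<6: swap(7,9), lo=8 mid=10 ⇒ [3,3,3,4,3,3,3,3,6,6,6]
6=6: mid=11
done. lo=8 hi=10; a=[3,3,3,4,3,3,3,3,6,6,6]

(8, 10)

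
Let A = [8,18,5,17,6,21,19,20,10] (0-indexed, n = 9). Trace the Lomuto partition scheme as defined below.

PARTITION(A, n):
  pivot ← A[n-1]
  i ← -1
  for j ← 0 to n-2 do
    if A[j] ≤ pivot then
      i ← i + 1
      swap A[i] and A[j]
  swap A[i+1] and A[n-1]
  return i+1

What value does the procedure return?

pivot=10, i=-1
j=0: 8≤10, i=0, swap(0,0) ⇒ [8,18,5,17,6,21,19,20,10]
j=1: 18>10, skip
j=2: 5≤10, i=1, swap(1,2) ⇒ [8,5,18,17,6,21,19,20,10]
j=3: 17>10, skip
j=4: 6≤10, i=2, swap(2,4) ⇒ [8,5,6,17,18,21,19,20,10]
j=5: 21>10, skip
j=6: 19>10, skip
j=7: 20>10, skip
swap(3,8) ⇒ [8,5,6,10,18,21,19,20,17]; return 3

3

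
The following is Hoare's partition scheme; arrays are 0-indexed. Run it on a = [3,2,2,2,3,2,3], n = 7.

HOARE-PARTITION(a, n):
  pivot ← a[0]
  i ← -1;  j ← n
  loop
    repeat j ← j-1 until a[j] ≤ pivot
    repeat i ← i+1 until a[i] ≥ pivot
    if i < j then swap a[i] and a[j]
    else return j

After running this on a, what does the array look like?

[3,2,2,2,2,3,3]

pivot=3
j stops at 6 (3), i stops at 0 (3); swap ⇒ [3,2,2,2,3,2,3]
j stops at 5 (2), i stops at 4 (3); swap ⇒ [3,2,2,2,2,3,3]
j stops at 4, i stops at 5; i≥j ⇒ return 4. a=[3,2,2,2,2,3,3]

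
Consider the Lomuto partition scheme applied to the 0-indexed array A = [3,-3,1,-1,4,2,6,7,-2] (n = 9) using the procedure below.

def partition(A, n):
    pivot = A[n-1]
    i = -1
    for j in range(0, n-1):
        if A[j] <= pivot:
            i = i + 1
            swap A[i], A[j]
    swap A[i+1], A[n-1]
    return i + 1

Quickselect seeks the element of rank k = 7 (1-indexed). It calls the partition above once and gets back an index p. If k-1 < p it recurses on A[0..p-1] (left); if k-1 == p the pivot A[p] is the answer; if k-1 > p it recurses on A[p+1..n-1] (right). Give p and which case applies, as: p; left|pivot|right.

1; right

pivot=-2, i=-1
j=0: 3>-2, skip
j=1: -3≤-2, i=0, swap(0,1) ⇒ [-3,3,1,-1,4,2,6,7,-2]
j=2: 1>-2, skip
j=3: -1>-2, skip
j=4: 4>-2, skip
j=5: 2>-2, skip
j=6: 6>-2, skip
j=7: 7>-2, skip
swap(1,8) ⇒ [-3,-2,1,-1,4,2,6,7,3]; return 1
p = 1; k-1 = 6 > 1 ⇒ right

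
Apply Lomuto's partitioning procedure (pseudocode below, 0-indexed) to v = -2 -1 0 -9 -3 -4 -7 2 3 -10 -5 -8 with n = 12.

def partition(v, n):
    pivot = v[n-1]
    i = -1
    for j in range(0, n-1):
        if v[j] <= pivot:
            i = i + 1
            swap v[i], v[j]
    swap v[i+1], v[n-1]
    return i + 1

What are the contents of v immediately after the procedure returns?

-9 -10 -8 -2 -3 -4 -7 2 3 -1 -5 0

pivot=-8, i=-1
j=0: -2>-8, skip
j=1: -1>-8, skip
j=2: 0>-8, skip
j=3: -9≤-8, i=0, swap(0,3) ⇒ -9 -1 0 -2 -3 -4 -7 2 3 -10 -5 -8
j=4: -3>-8, skip
j=5: -4>-8, skip
j=6: -7>-8, skip
j=7: 2>-8, skip
j=8: 3>-8, skip
j=9: -10≤-8, i=1, swap(1,9) ⇒ -9 -10 0 -2 -3 -4 -7 2 3 -1 -5 -8
j=10: -5>-8, skip
swap(2,11) ⇒ -9 -10 -8 -2 -3 -4 -7 2 3 -1 -5 0; return 2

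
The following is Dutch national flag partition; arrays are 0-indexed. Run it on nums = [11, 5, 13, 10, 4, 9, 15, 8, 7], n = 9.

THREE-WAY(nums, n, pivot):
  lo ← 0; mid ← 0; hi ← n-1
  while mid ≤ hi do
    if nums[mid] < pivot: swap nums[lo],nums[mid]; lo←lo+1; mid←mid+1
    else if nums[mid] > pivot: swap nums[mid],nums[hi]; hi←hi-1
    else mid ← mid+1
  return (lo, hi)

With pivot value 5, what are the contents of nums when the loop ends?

[4, 5, 10, 13, 9, 15, 8, 7, 11]

lo=0 mid=0 hi=8
11>5: swap(0,8), hi=7 ⇒ [7, 5, 13, 10, 4, 9, 15, 8, 11]
7>5: swap(0,7), hi=6 ⇒ [8, 5, 13, 10, 4, 9, 15, 7, 11]
8>5: swap(0,6), hi=5 ⇒ [15, 5, 13, 10, 4, 9, 8, 7, 11]
15>5: swap(0,5), hi=4 ⇒ [9, 5, 13, 10, 4, 15, 8, 7, 11]
9>5: swap(0,4), hi=3 ⇒ [4, 5, 13, 10, 9, 15, 8, 7, 11]
4<5: swap(0,0), lo=1 mid=1 ⇒ [4, 5, 13, 10, 9, 15, 8, 7, 11]
5=5: mid=2
13>5: swap(2,3), hi=2 ⇒ [4, 5, 10, 13, 9, 15, 8, 7, 11]
10>5: swap(2,2), hi=1 ⇒ [4, 5, 10, 13, 9, 15, 8, 7, 11]
done. lo=1 hi=1; nums=[4, 5, 10, 13, 9, 15, 8, 7, 11]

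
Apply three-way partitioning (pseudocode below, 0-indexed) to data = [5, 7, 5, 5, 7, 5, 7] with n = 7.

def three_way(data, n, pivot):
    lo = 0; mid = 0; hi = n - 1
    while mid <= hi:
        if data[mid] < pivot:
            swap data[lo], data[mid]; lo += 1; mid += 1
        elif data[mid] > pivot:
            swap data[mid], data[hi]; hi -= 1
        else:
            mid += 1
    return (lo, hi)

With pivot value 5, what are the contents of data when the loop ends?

pivot = 5; lo=0, mid=0, hi=6
data[mid]=5=5: mid=1
data[mid]=7>5: swap data[1],data[6]; hi=5 → [5, 7, 5, 5, 7, 5, 7]
data[mid]=7>5: swap data[1],data[5]; hi=4 → [5, 5, 5, 5, 7, 7, 7]
data[mid]=5=5: mid=2
data[mid]=5=5: mid=3
data[mid]=5=5: mid=4
data[mid]=7>5: swap data[4],data[4]; hi=3 → [5, 5, 5, 5, 7, 7, 7]
end: lo=0, hi=3; data = [5, 5, 5, 5, 7, 7, 7]

[5, 5, 5, 5, 7, 7, 7]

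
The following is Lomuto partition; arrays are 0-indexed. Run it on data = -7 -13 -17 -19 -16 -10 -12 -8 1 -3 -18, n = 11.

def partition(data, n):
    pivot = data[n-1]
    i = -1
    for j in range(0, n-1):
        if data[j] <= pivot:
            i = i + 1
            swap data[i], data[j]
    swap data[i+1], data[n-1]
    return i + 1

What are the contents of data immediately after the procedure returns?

pivot = data[10] = -18; i = -1
j=0: data[0]=-7 > -18 → no swap
j=1: data[1]=-13 > -18 → no swap
j=2: data[2]=-17 > -18 → no swap
j=3: data[3]=-19 ≤ -18 → i=0, swap data[0],data[3] → -19 -13 -17 -7 -16 -10 -12 -8 1 -3 -18
j=4: data[4]=-16 > -18 → no swap
j=5: data[5]=-10 > -18 → no swap
j=6: data[6]=-12 > -18 → no swap
j=7: data[7]=-8 > -18 → no swap
j=8: data[8]=1 > -18 → no swap
j=9: data[9]=-3 > -18 → no swap
final swap data[1],data[10] → -19 -18 -17 -7 -16 -10 -12 -8 1 -3 -13; return 1

-19 -18 -17 -7 -16 -10 -12 -8 1 -3 -13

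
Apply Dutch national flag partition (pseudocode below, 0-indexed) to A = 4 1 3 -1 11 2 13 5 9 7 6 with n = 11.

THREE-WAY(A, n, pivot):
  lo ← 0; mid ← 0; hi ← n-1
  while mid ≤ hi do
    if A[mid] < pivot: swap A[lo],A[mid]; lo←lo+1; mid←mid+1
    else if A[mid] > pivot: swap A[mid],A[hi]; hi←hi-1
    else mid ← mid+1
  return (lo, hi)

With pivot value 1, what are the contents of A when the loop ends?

lo=0 mid=0 hi=10
4>1: swap(0,10), hi=9 ⇒ 6 1 3 -1 11 2 13 5 9 7 4
6>1: swap(0,9), hi=8 ⇒ 7 1 3 -1 11 2 13 5 9 6 4
7>1: swap(0,8), hi=7 ⇒ 9 1 3 -1 11 2 13 5 7 6 4
9>1: swap(0,7), hi=6 ⇒ 5 1 3 -1 11 2 13 9 7 6 4
5>1: swap(0,6), hi=5 ⇒ 13 1 3 -1 11 2 5 9 7 6 4
13>1: swap(0,5), hi=4 ⇒ 2 1 3 -1 11 13 5 9 7 6 4
2>1: swap(0,4), hi=3 ⇒ 11 1 3 -1 2 13 5 9 7 6 4
11>1: swap(0,3), hi=2 ⇒ -1 1 3 11 2 13 5 9 7 6 4
-1<1: swap(0,0), lo=1 mid=1 ⇒ -1 1 3 11 2 13 5 9 7 6 4
1=1: mid=2
3>1: swap(2,2), hi=1 ⇒ -1 1 3 11 2 13 5 9 7 6 4
done. lo=1 hi=1; A=-1 1 3 11 2 13 5 9 7 6 4

-1 1 3 11 2 13 5 9 7 6 4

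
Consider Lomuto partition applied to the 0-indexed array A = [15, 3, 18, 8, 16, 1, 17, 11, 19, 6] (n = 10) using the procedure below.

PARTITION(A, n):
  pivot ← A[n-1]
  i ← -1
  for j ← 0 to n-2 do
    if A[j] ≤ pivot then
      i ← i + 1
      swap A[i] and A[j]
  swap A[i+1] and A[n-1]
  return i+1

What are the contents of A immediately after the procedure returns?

[3, 1, 6, 8, 16, 15, 17, 11, 19, 18]

pivot=6, i=-1
j=0: 15>6, skip
j=1: 3≤6, i=0, swap(0,1) ⇒ [3, 15, 18, 8, 16, 1, 17, 11, 19, 6]
j=2: 18>6, skip
j=3: 8>6, skip
j=4: 16>6, skip
j=5: 1≤6, i=1, swap(1,5) ⇒ [3, 1, 18, 8, 16, 15, 17, 11, 19, 6]
j=6: 17>6, skip
j=7: 11>6, skip
j=8: 19>6, skip
swap(2,9) ⇒ [3, 1, 6, 8, 16, 15, 17, 11, 19, 18]; return 2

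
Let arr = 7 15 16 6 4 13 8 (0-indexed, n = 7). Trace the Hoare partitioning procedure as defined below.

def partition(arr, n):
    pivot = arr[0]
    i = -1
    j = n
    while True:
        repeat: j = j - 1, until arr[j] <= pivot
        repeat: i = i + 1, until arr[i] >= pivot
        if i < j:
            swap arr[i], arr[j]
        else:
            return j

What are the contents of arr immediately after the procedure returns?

4 6 16 15 7 13 8

pivot=7
j stops at 4 (4), i stops at 0 (7); swap ⇒ 4 15 16 6 7 13 8
j stops at 3 (6), i stops at 1 (15); swap ⇒ 4 6 16 15 7 13 8
j stops at 1, i stops at 2; i≥j ⇒ return 1. arr=4 6 16 15 7 13 8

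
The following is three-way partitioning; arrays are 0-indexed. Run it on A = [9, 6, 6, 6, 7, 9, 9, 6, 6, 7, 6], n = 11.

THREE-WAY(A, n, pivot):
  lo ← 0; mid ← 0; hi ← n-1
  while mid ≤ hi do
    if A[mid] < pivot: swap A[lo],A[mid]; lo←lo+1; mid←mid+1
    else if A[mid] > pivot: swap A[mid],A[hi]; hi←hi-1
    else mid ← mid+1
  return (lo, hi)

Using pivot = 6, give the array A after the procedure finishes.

[6, 6, 6, 6, 6, 6, 9, 9, 7, 7, 9]

pivot = 6; lo=0, mid=0, hi=10
A[mid]=9>6: swap A[0],A[10]; hi=9 → [6, 6, 6, 6, 7, 9, 9, 6, 6, 7, 9]
A[mid]=6=6: mid=1
A[mid]=6=6: mid=2
A[mid]=6=6: mid=3
A[mid]=6=6: mid=4
A[mid]=7>6: swap A[4],A[9]; hi=8 → [6, 6, 6, 6, 7, 9, 9, 6, 6, 7, 9]
A[mid]=7>6: swap A[4],A[8]; hi=7 → [6, 6, 6, 6, 6, 9, 9, 6, 7, 7, 9]
A[mid]=6=6: mid=5
A[mid]=9>6: swap A[5],A[7]; hi=6 → [6, 6, 6, 6, 6, 6, 9, 9, 7, 7, 9]
A[mid]=6=6: mid=6
A[mid]=9>6: swap A[6],A[6]; hi=5 → [6, 6, 6, 6, 6, 6, 9, 9, 7, 7, 9]
end: lo=0, hi=5; A = [6, 6, 6, 6, 6, 6, 9, 9, 7, 7, 9]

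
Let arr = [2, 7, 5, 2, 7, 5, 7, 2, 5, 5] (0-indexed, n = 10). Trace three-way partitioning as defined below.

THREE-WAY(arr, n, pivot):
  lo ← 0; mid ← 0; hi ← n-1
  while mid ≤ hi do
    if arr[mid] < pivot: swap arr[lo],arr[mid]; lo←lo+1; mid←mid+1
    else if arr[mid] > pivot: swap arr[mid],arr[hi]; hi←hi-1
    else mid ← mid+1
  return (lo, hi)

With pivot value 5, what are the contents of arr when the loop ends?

[2, 2, 2, 5, 5, 5, 5, 7, 7, 7]

pivot = 5; lo=0, mid=0, hi=9
arr[mid]=2<5: swap arr[0],arr[0]; lo=1,mid=1 → [2, 7, 5, 2, 7, 5, 7, 2, 5, 5]
arr[mid]=7>5: swap arr[1],arr[9]; hi=8 → [2, 5, 5, 2, 7, 5, 7, 2, 5, 7]
arr[mid]=5=5: mid=2
arr[mid]=5=5: mid=3
arr[mid]=2<5: swap arr[1],arr[3]; lo=2,mid=4 → [2, 2, 5, 5, 7, 5, 7, 2, 5, 7]
arr[mid]=7>5: swap arr[4],arr[8]; hi=7 → [2, 2, 5, 5, 5, 5, 7, 2, 7, 7]
arr[mid]=5=5: mid=5
arr[mid]=5=5: mid=6
arr[mid]=7>5: swap arr[6],arr[7]; hi=6 → [2, 2, 5, 5, 5, 5, 2, 7, 7, 7]
arr[mid]=2<5: swap arr[2],arr[6]; lo=3,mid=7 → [2, 2, 2, 5, 5, 5, 5, 7, 7, 7]
end: lo=3, hi=6; arr = [2, 2, 2, 5, 5, 5, 5, 7, 7, 7]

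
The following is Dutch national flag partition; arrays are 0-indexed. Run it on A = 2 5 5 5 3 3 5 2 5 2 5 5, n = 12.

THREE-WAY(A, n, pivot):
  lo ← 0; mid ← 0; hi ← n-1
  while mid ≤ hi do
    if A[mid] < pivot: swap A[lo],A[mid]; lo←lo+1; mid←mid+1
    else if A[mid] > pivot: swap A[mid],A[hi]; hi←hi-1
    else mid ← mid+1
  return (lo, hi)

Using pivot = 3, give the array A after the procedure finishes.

2 2 2 3 3 5 5 5 5 5 5 5

pivot = 3; lo=0, mid=0, hi=11
A[mid]=2<3: swap A[0],A[0]; lo=1,mid=1 → 2 5 5 5 3 3 5 2 5 2 5 5
A[mid]=5>3: swap A[1],A[11]; hi=10 → 2 5 5 5 3 3 5 2 5 2 5 5
A[mid]=5>3: swap A[1],A[10]; hi=9 → 2 5 5 5 3 3 5 2 5 2 5 5
A[mid]=5>3: swap A[1],A[9]; hi=8 → 2 2 5 5 3 3 5 2 5 5 5 5
A[mid]=2<3: swap A[1],A[1]; lo=2,mid=2 → 2 2 5 5 3 3 5 2 5 5 5 5
A[mid]=5>3: swap A[2],A[8]; hi=7 → 2 2 5 5 3 3 5 2 5 5 5 5
A[mid]=5>3: swap A[2],A[7]; hi=6 → 2 2 2 5 3 3 5 5 5 5 5 5
A[mid]=2<3: swap A[2],A[2]; lo=3,mid=3 → 2 2 2 5 3 3 5 5 5 5 5 5
A[mid]=5>3: swap A[3],A[6]; hi=5 → 2 2 2 5 3 3 5 5 5 5 5 5
A[mid]=5>3: swap A[3],A[5]; hi=4 → 2 2 2 3 3 5 5 5 5 5 5 5
A[mid]=3=3: mid=4
A[mid]=3=3: mid=5
end: lo=3, hi=4; A = 2 2 2 3 3 5 5 5 5 5 5 5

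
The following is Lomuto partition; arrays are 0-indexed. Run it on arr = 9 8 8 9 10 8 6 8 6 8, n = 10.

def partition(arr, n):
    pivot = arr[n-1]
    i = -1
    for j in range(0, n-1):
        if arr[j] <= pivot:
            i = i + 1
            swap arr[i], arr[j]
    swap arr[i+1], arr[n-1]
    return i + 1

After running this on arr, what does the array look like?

8 8 8 6 8 6 8 10 9 9

pivot=8, i=-1
j=0: 9>8, skip
j=1: 8≤8, i=0, swap(0,1) ⇒ 8 9 8 9 10 8 6 8 6 8
j=2: 8≤8, i=1, swap(1,2) ⇒ 8 8 9 9 10 8 6 8 6 8
j=3: 9>8, skip
j=4: 10>8, skip
j=5: 8≤8, i=2, swap(2,5) ⇒ 8 8 8 9 10 9 6 8 6 8
j=6: 6≤8, i=3, swap(3,6) ⇒ 8 8 8 6 10 9 9 8 6 8
j=7: 8≤8, i=4, swap(4,7) ⇒ 8 8 8 6 8 9 9 10 6 8
j=8: 6≤8, i=5, swap(5,8) ⇒ 8 8 8 6 8 6 9 10 9 8
swap(6,9) ⇒ 8 8 8 6 8 6 8 10 9 9; return 6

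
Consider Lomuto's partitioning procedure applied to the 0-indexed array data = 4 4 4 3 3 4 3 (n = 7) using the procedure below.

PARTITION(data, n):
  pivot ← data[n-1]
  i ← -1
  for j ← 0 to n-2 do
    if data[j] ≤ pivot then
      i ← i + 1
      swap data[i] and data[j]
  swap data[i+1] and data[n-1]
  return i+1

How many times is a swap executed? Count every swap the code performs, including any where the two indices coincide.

3

pivot = data[6] = 3; i = -1
j=0: data[0]=4 > 3 → no swap
j=1: data[1]=4 > 3 → no swap
j=2: data[2]=4 > 3 → no swap
j=3: data[3]=3 ≤ 3 → i=0, swap data[0],data[3] → 3 4 4 4 3 4 3
j=4: data[4]=3 ≤ 3 → i=1, swap data[1],data[4] → 3 3 4 4 4 4 3
j=5: data[5]=4 > 3 → no swap
final swap data[2],data[6] → 3 3 3 4 4 4 4; return 2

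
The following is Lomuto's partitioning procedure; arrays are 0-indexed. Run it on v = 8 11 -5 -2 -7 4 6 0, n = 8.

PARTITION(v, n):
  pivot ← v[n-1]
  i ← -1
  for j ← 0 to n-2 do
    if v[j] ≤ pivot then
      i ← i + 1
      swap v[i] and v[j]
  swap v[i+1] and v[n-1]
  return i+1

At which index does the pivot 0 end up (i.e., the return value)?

3

pivot=0, i=-1
j=0: 8>0, skip
j=1: 11>0, skip
j=2: -5≤0, i=0, swap(0,2) ⇒ -5 11 8 -2 -7 4 6 0
j=3: -2≤0, i=1, swap(1,3) ⇒ -5 -2 8 11 -7 4 6 0
j=4: -7≤0, i=2, swap(2,4) ⇒ -5 -2 -7 11 8 4 6 0
j=5: 4>0, skip
j=6: 6>0, skip
swap(3,7) ⇒ -5 -2 -7 0 8 4 6 11; return 3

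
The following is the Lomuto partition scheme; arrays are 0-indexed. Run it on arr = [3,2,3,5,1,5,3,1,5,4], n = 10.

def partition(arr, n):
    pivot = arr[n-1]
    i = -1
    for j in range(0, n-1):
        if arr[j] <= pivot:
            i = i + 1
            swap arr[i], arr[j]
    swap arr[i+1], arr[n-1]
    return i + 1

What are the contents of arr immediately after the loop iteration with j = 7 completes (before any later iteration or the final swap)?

[3,2,3,1,3,1,5,5,5,4]

pivot=4, i=-1
j=0: 3≤4, i=0, swap(0,0) ⇒ [3,2,3,5,1,5,3,1,5,4]
j=1: 2≤4, i=1, swap(1,1) ⇒ [3,2,3,5,1,5,3,1,5,4]
j=2: 3≤4, i=2, swap(2,2) ⇒ [3,2,3,5,1,5,3,1,5,4]
j=3: 5>4, skip
j=4: 1≤4, i=3, swap(3,4) ⇒ [3,2,3,1,5,5,3,1,5,4]
j=5: 5>4, skip
j=6: 3≤4, i=4, swap(4,6) ⇒ [3,2,3,1,3,5,5,1,5,4]
j=7: 1≤4, i=5, swap(5,7) ⇒ [3,2,3,1,3,1,5,5,5,4]
(after j=7) arr = [3,2,3,1,3,1,5,5,5,4]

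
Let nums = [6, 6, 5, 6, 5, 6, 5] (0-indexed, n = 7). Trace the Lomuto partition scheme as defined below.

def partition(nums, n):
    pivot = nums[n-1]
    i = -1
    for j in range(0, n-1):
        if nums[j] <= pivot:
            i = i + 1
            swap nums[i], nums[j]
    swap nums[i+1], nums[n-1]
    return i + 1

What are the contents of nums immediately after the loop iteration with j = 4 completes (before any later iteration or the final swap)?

[5, 5, 6, 6, 6, 6, 5]

pivot = nums[6] = 5; i = -1
j=0: nums[0]=6 > 5 → no swap
j=1: nums[1]=6 > 5 → no swap
j=2: nums[2]=5 ≤ 5 → i=0, swap nums[0],nums[2] → [5, 6, 6, 6, 5, 6, 5]
j=3: nums[3]=6 > 5 → no swap
j=4: nums[4]=5 ≤ 5 → i=1, swap nums[1],nums[4] → [5, 5, 6, 6, 6, 6, 5]
(after j=4) nums = [5, 5, 6, 6, 6, 6, 5]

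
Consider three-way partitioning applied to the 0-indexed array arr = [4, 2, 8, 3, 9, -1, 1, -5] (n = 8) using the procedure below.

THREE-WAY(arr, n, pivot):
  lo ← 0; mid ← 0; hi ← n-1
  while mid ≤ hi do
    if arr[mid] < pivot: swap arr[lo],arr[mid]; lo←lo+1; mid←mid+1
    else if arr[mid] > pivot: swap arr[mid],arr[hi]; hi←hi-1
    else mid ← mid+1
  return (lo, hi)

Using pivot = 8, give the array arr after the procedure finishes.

[4, 2, 3, -5, -1, 1, 8, 9]

pivot = 8; lo=0, mid=0, hi=7
arr[mid]=4<8: swap arr[0],arr[0]; lo=1,mid=1 → [4, 2, 8, 3, 9, -1, 1, -5]
arr[mid]=2<8: swap arr[1],arr[1]; lo=2,mid=2 → [4, 2, 8, 3, 9, -1, 1, -5]
arr[mid]=8=8: mid=3
arr[mid]=3<8: swap arr[2],arr[3]; lo=3,mid=4 → [4, 2, 3, 8, 9, -1, 1, -5]
arr[mid]=9>8: swap arr[4],arr[7]; hi=6 → [4, 2, 3, 8, -5, -1, 1, 9]
arr[mid]=-5<8: swap arr[3],arr[4]; lo=4,mid=5 → [4, 2, 3, -5, 8, -1, 1, 9]
arr[mid]=-1<8: swap arr[4],arr[5]; lo=5,mid=6 → [4, 2, 3, -5, -1, 8, 1, 9]
arr[mid]=1<8: swap arr[5],arr[6]; lo=6,mid=7 → [4, 2, 3, -5, -1, 1, 8, 9]
end: lo=6, hi=6; arr = [4, 2, 3, -5, -1, 1, 8, 9]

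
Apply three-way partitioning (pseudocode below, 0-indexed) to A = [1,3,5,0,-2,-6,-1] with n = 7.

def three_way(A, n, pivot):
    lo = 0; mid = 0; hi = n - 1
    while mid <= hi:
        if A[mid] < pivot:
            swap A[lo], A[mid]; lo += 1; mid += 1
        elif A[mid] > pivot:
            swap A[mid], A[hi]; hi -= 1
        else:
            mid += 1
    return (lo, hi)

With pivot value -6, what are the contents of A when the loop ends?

[-6,5,0,-2,3,-1,1]

pivot = -6; lo=0, mid=0, hi=6
A[mid]=1>-6: swap A[0],A[6]; hi=5 → [-1,3,5,0,-2,-6,1]
A[mid]=-1>-6: swap A[0],A[5]; hi=4 → [-6,3,5,0,-2,-1,1]
A[mid]=-6=-6: mid=1
A[mid]=3>-6: swap A[1],A[4]; hi=3 → [-6,-2,5,0,3,-1,1]
A[mid]=-2>-6: swap A[1],A[3]; hi=2 → [-6,0,5,-2,3,-1,1]
A[mid]=0>-6: swap A[1],A[2]; hi=1 → [-6,5,0,-2,3,-1,1]
A[mid]=5>-6: swap A[1],A[1]; hi=0 → [-6,5,0,-2,3,-1,1]
end: lo=0, hi=0; A = [-6,5,0,-2,3,-1,1]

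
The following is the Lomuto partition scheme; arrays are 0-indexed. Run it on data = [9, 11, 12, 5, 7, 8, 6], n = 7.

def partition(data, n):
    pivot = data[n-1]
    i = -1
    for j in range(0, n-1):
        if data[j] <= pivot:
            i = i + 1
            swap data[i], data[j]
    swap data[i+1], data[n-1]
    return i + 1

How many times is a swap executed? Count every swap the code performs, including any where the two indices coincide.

2

pivot=6, i=-1
j=0: 9>6, skip
j=1: 11>6, skip
j=2: 12>6, skip
j=3: 5≤6, i=0, swap(0,3) ⇒ [5, 11, 12, 9, 7, 8, 6]
j=4: 7>6, skip
j=5: 8>6, skip
swap(1,6) ⇒ [5, 6, 12, 9, 7, 8, 11]; return 1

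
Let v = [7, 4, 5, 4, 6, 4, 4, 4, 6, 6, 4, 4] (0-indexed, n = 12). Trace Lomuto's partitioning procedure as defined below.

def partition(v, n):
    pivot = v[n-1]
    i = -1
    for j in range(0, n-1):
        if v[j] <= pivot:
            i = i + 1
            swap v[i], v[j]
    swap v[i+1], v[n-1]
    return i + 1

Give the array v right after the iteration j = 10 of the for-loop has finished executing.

[4, 4, 4, 4, 4, 4, 7, 6, 6, 6, 5, 4]

pivot = v[11] = 4; i = -1
j=0: v[0]=7 > 4 → no swap
j=1: v[1]=4 ≤ 4 → i=0, swap v[0],v[1] → [4, 7, 5, 4, 6, 4, 4, 4, 6, 6, 4, 4]
j=2: v[2]=5 > 4 → no swap
j=3: v[3]=4 ≤ 4 → i=1, swap v[1],v[3] → [4, 4, 5, 7, 6, 4, 4, 4, 6, 6, 4, 4]
j=4: v[4]=6 > 4 → no swap
j=5: v[5]=4 ≤ 4 → i=2, swap v[2],v[5] → [4, 4, 4, 7, 6, 5, 4, 4, 6, 6, 4, 4]
j=6: v[6]=4 ≤ 4 → i=3, swap v[3],v[6] → [4, 4, 4, 4, 6, 5, 7, 4, 6, 6, 4, 4]
j=7: v[7]=4 ≤ 4 → i=4, swap v[4],v[7] → [4, 4, 4, 4, 4, 5, 7, 6, 6, 6, 4, 4]
j=8: v[8]=6 > 4 → no swap
j=9: v[9]=6 > 4 → no swap
j=10: v[10]=4 ≤ 4 → i=5, swap v[5],v[10] → [4, 4, 4, 4, 4, 4, 7, 6, 6, 6, 5, 4]
(after j=10) v = [4, 4, 4, 4, 4, 4, 7, 6, 6, 6, 5, 4]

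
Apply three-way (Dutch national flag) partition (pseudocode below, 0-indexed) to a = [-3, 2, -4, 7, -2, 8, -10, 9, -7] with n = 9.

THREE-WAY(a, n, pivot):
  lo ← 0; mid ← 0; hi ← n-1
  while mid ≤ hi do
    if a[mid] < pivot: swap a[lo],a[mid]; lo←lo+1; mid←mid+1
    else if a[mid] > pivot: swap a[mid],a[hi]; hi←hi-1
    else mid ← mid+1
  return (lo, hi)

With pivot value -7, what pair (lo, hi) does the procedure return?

(1, 1)

lo=0 mid=0 hi=8
-3>-7: swap(0,8), hi=7 ⇒ [-7, 2, -4, 7, -2, 8, -10, 9, -3]
-7=-7: mid=1
2>-7: swap(1,7), hi=6 ⇒ [-7, 9, -4, 7, -2, 8, -10, 2, -3]
9>-7: swap(1,6), hi=5 ⇒ [-7, -10, -4, 7, -2, 8, 9, 2, -3]
-10<-7: swap(0,1), lo=1 mid=2 ⇒ [-10, -7, -4, 7, -2, 8, 9, 2, -3]
-4>-7: swap(2,5), hi=4 ⇒ [-10, -7, 8, 7, -2, -4, 9, 2, -3]
8>-7: swap(2,4), hi=3 ⇒ [-10, -7, -2, 7, 8, -4, 9, 2, -3]
-2>-7: swap(2,3), hi=2 ⇒ [-10, -7, 7, -2, 8, -4, 9, 2, -3]
7>-7: swap(2,2), hi=1 ⇒ [-10, -7, 7, -2, 8, -4, 9, 2, -3]
done. lo=1 hi=1; a=[-10, -7, 7, -2, 8, -4, 9, 2, -3]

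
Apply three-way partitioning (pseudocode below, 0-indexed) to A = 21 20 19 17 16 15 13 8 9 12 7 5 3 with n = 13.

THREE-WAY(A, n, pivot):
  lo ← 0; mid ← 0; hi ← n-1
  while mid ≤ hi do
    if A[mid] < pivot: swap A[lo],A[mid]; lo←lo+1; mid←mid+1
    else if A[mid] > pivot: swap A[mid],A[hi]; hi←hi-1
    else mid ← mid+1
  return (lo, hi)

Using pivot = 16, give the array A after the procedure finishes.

3 5 7 12 15 13 8 9 16 17 19 20 21

pivot = 16; lo=0, mid=0, hi=12
A[mid]=21>16: swap A[0],A[12]; hi=11 → 3 20 19 17 16 15 13 8 9 12 7 5 21
A[mid]=3<16: swap A[0],A[0]; lo=1,mid=1 → 3 20 19 17 16 15 13 8 9 12 7 5 21
A[mid]=20>16: swap A[1],A[11]; hi=10 → 3 5 19 17 16 15 13 8 9 12 7 20 21
A[mid]=5<16: swap A[1],A[1]; lo=2,mid=2 → 3 5 19 17 16 15 13 8 9 12 7 20 21
A[mid]=19>16: swap A[2],A[10]; hi=9 → 3 5 7 17 16 15 13 8 9 12 19 20 21
A[mid]=7<16: swap A[2],A[2]; lo=3,mid=3 → 3 5 7 17 16 15 13 8 9 12 19 20 21
A[mid]=17>16: swap A[3],A[9]; hi=8 → 3 5 7 12 16 15 13 8 9 17 19 20 21
A[mid]=12<16: swap A[3],A[3]; lo=4,mid=4 → 3 5 7 12 16 15 13 8 9 17 19 20 21
A[mid]=16=16: mid=5
A[mid]=15<16: swap A[4],A[5]; lo=5,mid=6 → 3 5 7 12 15 16 13 8 9 17 19 20 21
A[mid]=13<16: swap A[5],A[6]; lo=6,mid=7 → 3 5 7 12 15 13 16 8 9 17 19 20 21
A[mid]=8<16: swap A[6],A[7]; lo=7,mid=8 → 3 5 7 12 15 13 8 16 9 17 19 20 21
A[mid]=9<16: swap A[7],A[8]; lo=8,mid=9 → 3 5 7 12 15 13 8 9 16 17 19 20 21
end: lo=8, hi=8; A = 3 5 7 12 15 13 8 9 16 17 19 20 21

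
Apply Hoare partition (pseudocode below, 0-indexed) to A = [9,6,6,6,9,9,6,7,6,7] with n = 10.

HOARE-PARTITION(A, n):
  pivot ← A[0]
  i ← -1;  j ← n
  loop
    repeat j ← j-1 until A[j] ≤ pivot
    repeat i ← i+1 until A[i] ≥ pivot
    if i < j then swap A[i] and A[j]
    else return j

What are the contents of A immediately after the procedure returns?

pivot=9
j stops at 9 (7), i stops at 0 (9); swap ⇒ [7,6,6,6,9,9,6,7,6,9]
j stops at 8 (6), i stops at 4 (9); swap ⇒ [7,6,6,6,6,9,6,7,9,9]
j stops at 7 (7), i stops at 5 (9); swap ⇒ [7,6,6,6,6,7,6,9,9,9]
j stops at 6, i stops at 7; i≥j ⇒ return 6. A=[7,6,6,6,6,7,6,9,9,9]

[7,6,6,6,6,7,6,9,9,9]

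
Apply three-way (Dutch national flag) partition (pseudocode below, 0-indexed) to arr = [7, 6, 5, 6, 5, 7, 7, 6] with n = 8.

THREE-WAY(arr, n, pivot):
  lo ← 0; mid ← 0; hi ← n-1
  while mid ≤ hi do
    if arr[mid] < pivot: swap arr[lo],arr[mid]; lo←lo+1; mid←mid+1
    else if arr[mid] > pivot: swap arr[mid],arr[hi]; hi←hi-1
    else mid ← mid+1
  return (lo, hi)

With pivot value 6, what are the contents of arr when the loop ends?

[5, 5, 6, 6, 6, 7, 7, 7]

lo=0 mid=0 hi=7
7>6: swap(0,7), hi=6 ⇒ [6, 6, 5, 6, 5, 7, 7, 7]
6=6: mid=1
6=6: mid=2
5<6: swap(0,2), lo=1 mid=3 ⇒ [5, 6, 6, 6, 5, 7, 7, 7]
6=6: mid=4
5<6: swap(1,4), lo=2 mid=5 ⇒ [5, 5, 6, 6, 6, 7, 7, 7]
7>6: swap(5,6), hi=5 ⇒ [5, 5, 6, 6, 6, 7, 7, 7]
7>6: swap(5,5), hi=4 ⇒ [5, 5, 6, 6, 6, 7, 7, 7]
done. lo=2 hi=4; arr=[5, 5, 6, 6, 6, 7, 7, 7]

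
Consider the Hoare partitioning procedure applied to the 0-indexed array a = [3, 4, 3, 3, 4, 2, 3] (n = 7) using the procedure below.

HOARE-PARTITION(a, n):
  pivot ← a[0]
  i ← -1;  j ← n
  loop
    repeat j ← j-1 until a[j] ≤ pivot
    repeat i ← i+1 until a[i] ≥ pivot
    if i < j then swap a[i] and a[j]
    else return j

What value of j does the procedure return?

2

pivot = a[0] = 3; i = -1, j = 7
j→6 (a[6]=3≤3), i→0 (a[0]=3≥3); i<j, swap → [3, 4, 3, 3, 4, 2, 3]
j→5 (a[5]=2≤3), i→1 (a[1]=4≥3); i<j, swap → [3, 2, 3, 3, 4, 4, 3]
j→3 (a[3]=3≤3), i→2 (a[2]=3≥3); i<j, swap → [3, 2, 3, 3, 4, 4, 3]
j→2, i→3; i≥j, return j=2. a = [3, 2, 3, 3, 4, 4, 3]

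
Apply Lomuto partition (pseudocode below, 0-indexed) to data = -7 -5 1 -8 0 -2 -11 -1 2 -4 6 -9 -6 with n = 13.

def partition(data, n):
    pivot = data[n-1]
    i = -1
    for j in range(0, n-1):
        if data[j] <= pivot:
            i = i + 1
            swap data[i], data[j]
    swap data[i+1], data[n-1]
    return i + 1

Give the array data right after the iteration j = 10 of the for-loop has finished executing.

pivot = data[12] = -6; i = -1
j=0: data[0]=-7 ≤ -6 → i=0, swap data[0],data[0] (no change) → -7 -5 1 -8 0 -2 -11 -1 2 -4 6 -9 -6
j=1: data[1]=-5 > -6 → no swap
j=2: data[2]=1 > -6 → no swap
j=3: data[3]=-8 ≤ -6 → i=1, swap data[1],data[3] → -7 -8 1 -5 0 -2 -11 -1 2 -4 6 -9 -6
j=4: data[4]=0 > -6 → no swap
j=5: data[5]=-2 > -6 → no swap
j=6: data[6]=-11 ≤ -6 → i=2, swap data[2],data[6] → -7 -8 -11 -5 0 -2 1 -1 2 -4 6 -9 -6
j=7: data[7]=-1 > -6 → no swap
j=8: data[8]=2 > -6 → no swap
j=9: data[9]=-4 > -6 → no swap
j=10: data[10]=6 > -6 → no swap
(after j=10) data = -7 -8 -11 -5 0 -2 1 -1 2 -4 6 -9 -6

-7 -8 -11 -5 0 -2 1 -1 2 -4 6 -9 -6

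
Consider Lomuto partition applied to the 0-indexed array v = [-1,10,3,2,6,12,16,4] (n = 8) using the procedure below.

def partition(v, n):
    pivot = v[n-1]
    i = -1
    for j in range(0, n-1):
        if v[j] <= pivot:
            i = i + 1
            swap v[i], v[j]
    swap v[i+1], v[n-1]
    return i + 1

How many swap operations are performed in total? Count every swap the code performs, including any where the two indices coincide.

pivot=4, i=-1
j=0: -1≤4, i=0, swap(0,0) ⇒ [-1,10,3,2,6,12,16,4]
j=1: 10>4, skip
j=2: 3≤4, i=1, swap(1,2) ⇒ [-1,3,10,2,6,12,16,4]
j=3: 2≤4, i=2, swap(2,3) ⇒ [-1,3,2,10,6,12,16,4]
j=4: 6>4, skip
j=5: 12>4, skip
j=6: 16>4, skip
swap(3,7) ⇒ [-1,3,2,4,6,12,16,10]; return 3

4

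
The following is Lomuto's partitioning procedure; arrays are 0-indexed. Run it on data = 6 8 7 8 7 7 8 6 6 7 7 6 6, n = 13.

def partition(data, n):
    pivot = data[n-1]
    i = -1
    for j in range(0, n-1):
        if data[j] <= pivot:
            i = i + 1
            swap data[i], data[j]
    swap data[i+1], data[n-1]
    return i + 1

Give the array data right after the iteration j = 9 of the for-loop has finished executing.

pivot=6, i=-1
j=0: 6≤6, i=0, swap(0,0) ⇒ 6 8 7 8 7 7 8 6 6 7 7 6 6
j=1: 8>6, skip
j=2: 7>6, skip
j=3: 8>6, skip
j=4: 7>6, skip
j=5: 7>6, skip
j=6: 8>6, skip
j=7: 6≤6, i=1, swap(1,7) ⇒ 6 6 7 8 7 7 8 8 6 7 7 6 6
j=8: 6≤6, i=2, swap(2,8) ⇒ 6 6 6 8 7 7 8 8 7 7 7 6 6
j=9: 7>6, skip
(after j=9) data = 6 6 6 8 7 7 8 8 7 7 7 6 6

6 6 6 8 7 7 8 8 7 7 7 6 6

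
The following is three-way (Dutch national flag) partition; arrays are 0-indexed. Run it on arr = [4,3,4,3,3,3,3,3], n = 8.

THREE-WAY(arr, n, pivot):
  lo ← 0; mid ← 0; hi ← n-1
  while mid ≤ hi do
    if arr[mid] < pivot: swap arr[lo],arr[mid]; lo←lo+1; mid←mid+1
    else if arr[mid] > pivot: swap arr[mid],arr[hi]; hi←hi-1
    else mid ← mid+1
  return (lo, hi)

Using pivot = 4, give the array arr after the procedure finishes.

pivot = 4; lo=0, mid=0, hi=7
arr[mid]=4=4: mid=1
arr[mid]=3<4: swap arr[0],arr[1]; lo=1,mid=2 → [3,4,4,3,3,3,3,3]
arr[mid]=4=4: mid=3
arr[mid]=3<4: swap arr[1],arr[3]; lo=2,mid=4 → [3,3,4,4,3,3,3,3]
arr[mid]=3<4: swap arr[2],arr[4]; lo=3,mid=5 → [3,3,3,4,4,3,3,3]
arr[mid]=3<4: swap arr[3],arr[5]; lo=4,mid=6 → [3,3,3,3,4,4,3,3]
arr[mid]=3<4: swap arr[4],arr[6]; lo=5,mid=7 → [3,3,3,3,3,4,4,3]
arr[mid]=3<4: swap arr[5],arr[7]; lo=6,mid=8 → [3,3,3,3,3,3,4,4]
end: lo=6, hi=7; arr = [3,3,3,3,3,3,4,4]

[3,3,3,3,3,3,4,4]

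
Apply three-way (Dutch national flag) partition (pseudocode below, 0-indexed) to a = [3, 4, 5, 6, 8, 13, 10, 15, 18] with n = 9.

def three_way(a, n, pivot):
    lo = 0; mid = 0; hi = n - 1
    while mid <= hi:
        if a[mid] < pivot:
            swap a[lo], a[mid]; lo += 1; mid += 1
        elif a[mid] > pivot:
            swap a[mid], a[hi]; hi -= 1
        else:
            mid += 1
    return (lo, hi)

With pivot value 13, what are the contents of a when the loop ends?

[3, 4, 5, 6, 8, 10, 13, 18, 15]

pivot = 13; lo=0, mid=0, hi=8
a[mid]=3<13: swap a[0],a[0]; lo=1,mid=1 → [3, 4, 5, 6, 8, 13, 10, 15, 18]
a[mid]=4<13: swap a[1],a[1]; lo=2,mid=2 → [3, 4, 5, 6, 8, 13, 10, 15, 18]
a[mid]=5<13: swap a[2],a[2]; lo=3,mid=3 → [3, 4, 5, 6, 8, 13, 10, 15, 18]
a[mid]=6<13: swap a[3],a[3]; lo=4,mid=4 → [3, 4, 5, 6, 8, 13, 10, 15, 18]
a[mid]=8<13: swap a[4],a[4]; lo=5,mid=5 → [3, 4, 5, 6, 8, 13, 10, 15, 18]
a[mid]=13=13: mid=6
a[mid]=10<13: swap a[5],a[6]; lo=6,mid=7 → [3, 4, 5, 6, 8, 10, 13, 15, 18]
a[mid]=15>13: swap a[7],a[8]; hi=7 → [3, 4, 5, 6, 8, 10, 13, 18, 15]
a[mid]=18>13: swap a[7],a[7]; hi=6 → [3, 4, 5, 6, 8, 10, 13, 18, 15]
end: lo=6, hi=6; a = [3, 4, 5, 6, 8, 10, 13, 18, 15]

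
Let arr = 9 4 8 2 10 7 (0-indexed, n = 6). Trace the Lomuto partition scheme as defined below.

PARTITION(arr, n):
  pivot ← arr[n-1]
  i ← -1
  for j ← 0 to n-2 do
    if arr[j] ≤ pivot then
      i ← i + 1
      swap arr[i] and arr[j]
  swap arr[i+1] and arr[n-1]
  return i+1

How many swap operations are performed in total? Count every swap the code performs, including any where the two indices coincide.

3

pivot = arr[5] = 7; i = -1
j=0: arr[0]=9 > 7 → no swap
j=1: arr[1]=4 ≤ 7 → i=0, swap arr[0],arr[1] → 4 9 8 2 10 7
j=2: arr[2]=8 > 7 → no swap
j=3: arr[3]=2 ≤ 7 → i=1, swap arr[1],arr[3] → 4 2 8 9 10 7
j=4: arr[4]=10 > 7 → no swap
final swap arr[2],arr[5] → 4 2 7 9 10 8; return 2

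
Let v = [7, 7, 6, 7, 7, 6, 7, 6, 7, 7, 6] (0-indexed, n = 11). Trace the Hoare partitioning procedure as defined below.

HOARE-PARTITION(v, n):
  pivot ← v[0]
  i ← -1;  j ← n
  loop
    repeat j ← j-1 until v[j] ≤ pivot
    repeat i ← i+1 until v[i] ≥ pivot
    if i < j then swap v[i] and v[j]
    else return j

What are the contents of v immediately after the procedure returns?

[6, 7, 6, 7, 6, 6, 7, 7, 7, 7, 7]

pivot=7
j stops at 10 (6), i stops at 0 (7); swap ⇒ [6, 7, 6, 7, 7, 6, 7, 6, 7, 7, 7]
j stops at 9 (7), i stops at 1 (7); swap ⇒ [6, 7, 6, 7, 7, 6, 7, 6, 7, 7, 7]
j stops at 8 (7), i stops at 3 (7); swap ⇒ [6, 7, 6, 7, 7, 6, 7, 6, 7, 7, 7]
j stops at 7 (6), i stops at 4 (7); swap ⇒ [6, 7, 6, 7, 6, 6, 7, 7, 7, 7, 7]
j stops at 6, i stops at 6; i≥j ⇒ return 6. v=[6, 7, 6, 7, 6, 6, 7, 7, 7, 7, 7]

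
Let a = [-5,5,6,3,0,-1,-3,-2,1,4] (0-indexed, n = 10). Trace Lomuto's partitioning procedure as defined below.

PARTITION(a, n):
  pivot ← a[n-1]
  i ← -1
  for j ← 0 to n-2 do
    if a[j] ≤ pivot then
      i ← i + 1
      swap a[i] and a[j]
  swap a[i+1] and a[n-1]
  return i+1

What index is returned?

pivot = a[9] = 4; i = -1
j=0: a[0]=-5 ≤ 4 → i=0, swap a[0],a[0] (no change) → [-5,5,6,3,0,-1,-3,-2,1,4]
j=1: a[1]=5 > 4 → no swap
j=2: a[2]=6 > 4 → no swap
j=3: a[3]=3 ≤ 4 → i=1, swap a[1],a[3] → [-5,3,6,5,0,-1,-3,-2,1,4]
j=4: a[4]=0 ≤ 4 → i=2, swap a[2],a[4] → [-5,3,0,5,6,-1,-3,-2,1,4]
j=5: a[5]=-1 ≤ 4 → i=3, swap a[3],a[5] → [-5,3,0,-1,6,5,-3,-2,1,4]
j=6: a[6]=-3 ≤ 4 → i=4, swap a[4],a[6] → [-5,3,0,-1,-3,5,6,-2,1,4]
j=7: a[7]=-2 ≤ 4 → i=5, swap a[5],a[7] → [-5,3,0,-1,-3,-2,6,5,1,4]
j=8: a[8]=1 ≤ 4 → i=6, swap a[6],a[8] → [-5,3,0,-1,-3,-2,1,5,6,4]
final swap a[7],a[9] → [-5,3,0,-1,-3,-2,1,4,6,5]; return 7

7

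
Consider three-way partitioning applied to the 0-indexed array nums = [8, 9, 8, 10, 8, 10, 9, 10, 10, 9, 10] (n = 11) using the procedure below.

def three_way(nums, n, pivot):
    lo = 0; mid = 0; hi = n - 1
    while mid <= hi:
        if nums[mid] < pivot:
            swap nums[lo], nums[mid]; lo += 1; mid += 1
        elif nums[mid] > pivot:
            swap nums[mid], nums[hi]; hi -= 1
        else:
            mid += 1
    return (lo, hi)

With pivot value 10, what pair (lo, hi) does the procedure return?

pivot = 10; lo=0, mid=0, hi=10
nums[mid]=8<10: swap nums[0],nums[0]; lo=1,mid=1 → [8, 9, 8, 10, 8, 10, 9, 10, 10, 9, 10]
nums[mid]=9<10: swap nums[1],nums[1]; lo=2,mid=2 → [8, 9, 8, 10, 8, 10, 9, 10, 10, 9, 10]
nums[mid]=8<10: swap nums[2],nums[2]; lo=3,mid=3 → [8, 9, 8, 10, 8, 10, 9, 10, 10, 9, 10]
nums[mid]=10=10: mid=4
nums[mid]=8<10: swap nums[3],nums[4]; lo=4,mid=5 → [8, 9, 8, 8, 10, 10, 9, 10, 10, 9, 10]
nums[mid]=10=10: mid=6
nums[mid]=9<10: swap nums[4],nums[6]; lo=5,mid=7 → [8, 9, 8, 8, 9, 10, 10, 10, 10, 9, 10]
nums[mid]=10=10: mid=8
nums[mid]=10=10: mid=9
nums[mid]=9<10: swap nums[5],nums[9]; lo=6,mid=10 → [8, 9, 8, 8, 9, 9, 10, 10, 10, 10, 10]
nums[mid]=10=10: mid=11
end: lo=6, hi=10; nums = [8, 9, 8, 8, 9, 9, 10, 10, 10, 10, 10]

(6, 10)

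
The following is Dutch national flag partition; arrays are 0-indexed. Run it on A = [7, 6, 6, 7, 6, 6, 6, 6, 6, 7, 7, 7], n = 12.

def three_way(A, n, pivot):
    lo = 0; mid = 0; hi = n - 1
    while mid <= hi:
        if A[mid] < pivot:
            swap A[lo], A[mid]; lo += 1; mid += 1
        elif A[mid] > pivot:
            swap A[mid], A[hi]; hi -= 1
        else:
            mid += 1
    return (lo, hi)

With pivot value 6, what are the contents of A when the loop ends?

[6, 6, 6, 6, 6, 6, 6, 7, 7, 7, 7, 7]

pivot = 6; lo=0, mid=0, hi=11
A[mid]=7>6: swap A[0],A[11]; hi=10 → [7, 6, 6, 7, 6, 6, 6, 6, 6, 7, 7, 7]
A[mid]=7>6: swap A[0],A[10]; hi=9 → [7, 6, 6, 7, 6, 6, 6, 6, 6, 7, 7, 7]
A[mid]=7>6: swap A[0],A[9]; hi=8 → [7, 6, 6, 7, 6, 6, 6, 6, 6, 7, 7, 7]
A[mid]=7>6: swap A[0],A[8]; hi=7 → [6, 6, 6, 7, 6, 6, 6, 6, 7, 7, 7, 7]
A[mid]=6=6: mid=1
A[mid]=6=6: mid=2
A[mid]=6=6: mid=3
A[mid]=7>6: swap A[3],A[7]; hi=6 → [6, 6, 6, 6, 6, 6, 6, 7, 7, 7, 7, 7]
A[mid]=6=6: mid=4
A[mid]=6=6: mid=5
A[mid]=6=6: mid=6
A[mid]=6=6: mid=7
end: lo=0, hi=6; A = [6, 6, 6, 6, 6, 6, 6, 7, 7, 7, 7, 7]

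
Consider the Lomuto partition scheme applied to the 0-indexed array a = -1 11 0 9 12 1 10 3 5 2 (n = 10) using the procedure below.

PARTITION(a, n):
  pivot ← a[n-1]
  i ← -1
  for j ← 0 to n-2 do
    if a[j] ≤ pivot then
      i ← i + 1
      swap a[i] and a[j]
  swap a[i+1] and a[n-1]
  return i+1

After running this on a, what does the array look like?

-1 0 1 2 12 11 10 3 5 9

pivot = a[9] = 2; i = -1
j=0: a[0]=-1 ≤ 2 → i=0, swap a[0],a[0] (no change) → -1 11 0 9 12 1 10 3 5 2
j=1: a[1]=11 > 2 → no swap
j=2: a[2]=0 ≤ 2 → i=1, swap a[1],a[2] → -1 0 11 9 12 1 10 3 5 2
j=3: a[3]=9 > 2 → no swap
j=4: a[4]=12 > 2 → no swap
j=5: a[5]=1 ≤ 2 → i=2, swap a[2],a[5] → -1 0 1 9 12 11 10 3 5 2
j=6: a[6]=10 > 2 → no swap
j=7: a[7]=3 > 2 → no swap
j=8: a[8]=5 > 2 → no swap
final swap a[3],a[9] → -1 0 1 2 12 11 10 3 5 9; return 3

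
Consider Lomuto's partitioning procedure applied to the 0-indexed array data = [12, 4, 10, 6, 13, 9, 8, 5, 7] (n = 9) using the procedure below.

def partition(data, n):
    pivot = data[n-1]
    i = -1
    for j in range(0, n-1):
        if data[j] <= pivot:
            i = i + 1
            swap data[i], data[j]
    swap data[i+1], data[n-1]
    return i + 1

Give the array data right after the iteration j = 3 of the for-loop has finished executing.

pivot = data[8] = 7; i = -1
j=0: data[0]=12 > 7 → no swap
j=1: data[1]=4 ≤ 7 → i=0, swap data[0],data[1] → [4, 12, 10, 6, 13, 9, 8, 5, 7]
j=2: data[2]=10 > 7 → no swap
j=3: data[3]=6 ≤ 7 → i=1, swap data[1],data[3] → [4, 6, 10, 12, 13, 9, 8, 5, 7]
(after j=3) data = [4, 6, 10, 12, 13, 9, 8, 5, 7]

[4, 6, 10, 12, 13, 9, 8, 5, 7]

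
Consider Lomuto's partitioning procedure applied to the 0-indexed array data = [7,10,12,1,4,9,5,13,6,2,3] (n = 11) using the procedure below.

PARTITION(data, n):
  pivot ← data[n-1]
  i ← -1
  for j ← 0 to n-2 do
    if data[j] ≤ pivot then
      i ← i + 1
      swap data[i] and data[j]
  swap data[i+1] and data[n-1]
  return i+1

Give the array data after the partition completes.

[1,2,3,7,4,9,5,13,6,10,12]

pivot = data[10] = 3; i = -1
j=0: data[0]=7 > 3 → no swap
j=1: data[1]=10 > 3 → no swap
j=2: data[2]=12 > 3 → no swap
j=3: data[3]=1 ≤ 3 → i=0, swap data[0],data[3] → [1,10,12,7,4,9,5,13,6,2,3]
j=4: data[4]=4 > 3 → no swap
j=5: data[5]=9 > 3 → no swap
j=6: data[6]=5 > 3 → no swap
j=7: data[7]=13 > 3 → no swap
j=8: data[8]=6 > 3 → no swap
j=9: data[9]=2 ≤ 3 → i=1, swap data[1],data[9] → [1,2,12,7,4,9,5,13,6,10,3]
final swap data[2],data[10] → [1,2,3,7,4,9,5,13,6,10,12]; return 2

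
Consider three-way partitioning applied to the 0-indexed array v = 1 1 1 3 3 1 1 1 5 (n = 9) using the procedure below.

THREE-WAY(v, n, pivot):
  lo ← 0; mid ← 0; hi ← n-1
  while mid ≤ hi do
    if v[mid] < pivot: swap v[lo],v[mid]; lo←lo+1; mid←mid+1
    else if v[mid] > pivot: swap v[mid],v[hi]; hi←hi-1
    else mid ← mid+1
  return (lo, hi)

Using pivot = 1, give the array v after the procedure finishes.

lo=0 mid=0 hi=8
1=1: mid=1
1=1: mid=2
1=1: mid=3
3>1: swap(3,8), hi=7 ⇒ 1 1 1 5 3 1 1 1 3
5>1: swap(3,7), hi=6 ⇒ 1 1 1 1 3 1 1 5 3
1=1: mid=4
3>1: swap(4,6), hi=5 ⇒ 1 1 1 1 1 1 3 5 3
1=1: mid=5
1=1: mid=6
done. lo=0 hi=5; v=1 1 1 1 1 1 3 5 3

1 1 1 1 1 1 3 5 3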